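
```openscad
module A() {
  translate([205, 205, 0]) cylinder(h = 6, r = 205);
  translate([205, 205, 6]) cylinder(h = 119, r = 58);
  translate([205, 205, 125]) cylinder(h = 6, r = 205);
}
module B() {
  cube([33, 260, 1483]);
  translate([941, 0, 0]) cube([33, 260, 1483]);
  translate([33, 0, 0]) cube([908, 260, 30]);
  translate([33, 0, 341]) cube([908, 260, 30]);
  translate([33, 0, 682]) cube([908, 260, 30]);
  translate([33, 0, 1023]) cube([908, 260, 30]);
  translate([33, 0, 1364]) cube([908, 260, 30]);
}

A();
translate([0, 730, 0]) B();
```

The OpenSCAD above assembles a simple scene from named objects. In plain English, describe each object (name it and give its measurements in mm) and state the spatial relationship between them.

A is a spool: two coaxial disc flanges of radius 205 mm and thickness 6 mm, joined by a core cylinder of radius 58 mm and height 119 mm. The lower flange rests on z = 0 and the three cylinders share a vertical axis.

B is an open bookshelf. Two side panels, each 33 mm thick, 260 mm deep and 1483 mm tall, stand 974 mm apart (outside-to-outside). Between them sit 5 shelves, each 30 mm thick and 260 mm deep, spanning the full gap between the sides. The bottom shelf rests on the floor (its underside at z = 0) and the clear gap between one shelf's top and the next shelf's underside is 311 mm.

The bookshelf is on the floor beside the spool on its +y side.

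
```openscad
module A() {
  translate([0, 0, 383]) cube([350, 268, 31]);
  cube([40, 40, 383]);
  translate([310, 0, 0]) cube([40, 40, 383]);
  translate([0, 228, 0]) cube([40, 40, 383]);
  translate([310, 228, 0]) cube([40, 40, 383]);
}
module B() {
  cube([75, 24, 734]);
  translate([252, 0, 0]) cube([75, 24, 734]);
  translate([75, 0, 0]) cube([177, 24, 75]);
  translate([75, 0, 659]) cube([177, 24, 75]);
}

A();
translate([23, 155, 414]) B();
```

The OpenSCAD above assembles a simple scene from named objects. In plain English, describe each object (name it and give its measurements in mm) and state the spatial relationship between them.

A is a four-legged stool. The seat is 350×268 mm, 31 mm thick, top at z = 414 mm. It stands on four square legs, each 40×40 mm in cross-section, from z = 0 to the seat underside, each flush with a corner of the seat.

B is a rectangular picture frame lying in the x–z plane (depth along y). The opening is 177 mm wide (x) by 584 mm tall (z), surrounded by a border 75 mm wide on all four sides. The frame is 24 mm deep and is made of two full-height vertical stiles with two horizontal rails fitted between them.

The picture frame is on top of the stool.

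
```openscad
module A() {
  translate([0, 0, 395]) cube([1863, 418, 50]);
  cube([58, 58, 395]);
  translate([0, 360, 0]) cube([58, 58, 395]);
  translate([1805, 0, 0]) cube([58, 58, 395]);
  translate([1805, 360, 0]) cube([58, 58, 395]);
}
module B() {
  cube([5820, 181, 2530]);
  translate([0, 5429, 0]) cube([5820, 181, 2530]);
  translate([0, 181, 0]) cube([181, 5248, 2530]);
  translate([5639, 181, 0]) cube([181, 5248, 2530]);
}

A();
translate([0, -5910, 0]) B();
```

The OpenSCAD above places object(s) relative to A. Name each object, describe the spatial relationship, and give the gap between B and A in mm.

The house frame's nearest face is 300 mm from the bench's −y face.

A is a bench. B is a house frame. The house frame is on the floor beside the bench on its −y side. The gap between the house frame and the bench is 300 mm.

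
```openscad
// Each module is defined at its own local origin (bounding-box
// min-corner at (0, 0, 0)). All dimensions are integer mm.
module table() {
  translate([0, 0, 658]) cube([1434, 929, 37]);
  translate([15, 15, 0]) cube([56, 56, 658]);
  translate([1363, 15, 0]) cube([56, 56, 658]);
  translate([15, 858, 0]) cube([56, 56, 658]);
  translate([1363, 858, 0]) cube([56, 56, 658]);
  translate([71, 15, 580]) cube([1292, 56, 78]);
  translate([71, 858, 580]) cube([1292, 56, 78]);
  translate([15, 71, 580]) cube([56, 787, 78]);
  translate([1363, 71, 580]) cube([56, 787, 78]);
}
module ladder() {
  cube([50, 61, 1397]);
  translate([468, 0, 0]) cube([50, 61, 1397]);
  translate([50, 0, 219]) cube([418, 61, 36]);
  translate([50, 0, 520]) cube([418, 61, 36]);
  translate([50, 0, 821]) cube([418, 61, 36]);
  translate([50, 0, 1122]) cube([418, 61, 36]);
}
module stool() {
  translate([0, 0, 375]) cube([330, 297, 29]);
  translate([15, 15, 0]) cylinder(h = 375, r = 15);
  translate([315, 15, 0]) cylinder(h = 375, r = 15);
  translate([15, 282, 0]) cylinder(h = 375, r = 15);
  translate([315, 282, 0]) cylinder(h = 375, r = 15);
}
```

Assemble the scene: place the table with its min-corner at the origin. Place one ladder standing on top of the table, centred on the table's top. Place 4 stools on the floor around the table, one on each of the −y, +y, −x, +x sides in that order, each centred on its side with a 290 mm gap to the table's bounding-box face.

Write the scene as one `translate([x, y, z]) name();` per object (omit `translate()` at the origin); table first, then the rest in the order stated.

table();
translate([458, 434, 695]) ladder();
translate([552, -587, 0]) stool();
translate([552, 1219, 0]) stool();
translate([-620, 316, 0]) stool();
translate([1724, 316, 0]) stool();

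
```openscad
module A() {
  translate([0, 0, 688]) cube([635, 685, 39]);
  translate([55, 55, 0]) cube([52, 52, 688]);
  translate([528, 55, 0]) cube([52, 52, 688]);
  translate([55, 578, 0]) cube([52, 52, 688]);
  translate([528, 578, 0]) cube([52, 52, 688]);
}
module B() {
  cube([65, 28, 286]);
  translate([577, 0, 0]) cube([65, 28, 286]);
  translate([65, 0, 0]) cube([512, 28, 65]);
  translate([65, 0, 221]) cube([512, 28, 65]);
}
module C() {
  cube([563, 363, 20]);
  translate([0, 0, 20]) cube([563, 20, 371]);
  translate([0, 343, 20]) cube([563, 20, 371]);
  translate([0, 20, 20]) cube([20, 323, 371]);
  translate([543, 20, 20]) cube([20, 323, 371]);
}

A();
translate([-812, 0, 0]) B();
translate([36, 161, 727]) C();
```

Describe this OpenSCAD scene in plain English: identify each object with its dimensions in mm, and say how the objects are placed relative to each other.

A is a rectangular dining table. The top is 635×685×39 mm with its upper surface at z = 727 mm. It stands on four 52×52 mm square legs, each inset 55 mm from the nearest pair of top edges, running from the floor to the underside of the top.

B is a rectangular picture frame lying in the x–z plane (depth along y). The opening is 512 mm wide (x) by 156 mm tall (z), surrounded by a border 65 mm wide on all four sides. The frame is 28 mm deep and is made of two full-height vertical stiles with two horizontal rails fitted between them.

C is an open-topped rectangular box: outside dimensions 563×363×391 mm, with a uniform wall and base thickness of 20 mm. The base is a full 563×363 slab on the floor; four walls sit on top of the base. The front and back walls (the −y and +y sides) span the full width; the two side walls fit between them.

The picture frame is on the floor beside the table on its −x side. The open box is on top of the table, centred.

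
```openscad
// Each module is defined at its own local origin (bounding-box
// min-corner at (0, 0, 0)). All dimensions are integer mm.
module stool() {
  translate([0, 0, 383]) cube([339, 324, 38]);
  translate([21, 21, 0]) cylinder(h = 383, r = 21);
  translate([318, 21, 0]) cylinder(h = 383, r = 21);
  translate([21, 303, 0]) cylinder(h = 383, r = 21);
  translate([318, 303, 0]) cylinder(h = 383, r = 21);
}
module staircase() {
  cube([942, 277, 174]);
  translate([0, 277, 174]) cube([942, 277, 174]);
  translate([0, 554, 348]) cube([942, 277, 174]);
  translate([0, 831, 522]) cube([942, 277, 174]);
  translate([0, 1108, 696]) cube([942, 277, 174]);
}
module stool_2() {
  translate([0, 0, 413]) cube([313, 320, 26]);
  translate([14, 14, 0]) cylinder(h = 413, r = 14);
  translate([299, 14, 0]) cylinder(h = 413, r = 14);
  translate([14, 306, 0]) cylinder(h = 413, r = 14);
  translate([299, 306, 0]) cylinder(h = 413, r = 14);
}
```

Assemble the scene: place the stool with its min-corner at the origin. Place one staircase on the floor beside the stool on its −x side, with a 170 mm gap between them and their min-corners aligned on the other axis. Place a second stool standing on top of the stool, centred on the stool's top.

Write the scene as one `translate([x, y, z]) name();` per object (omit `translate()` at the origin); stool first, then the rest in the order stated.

stool();
translate([-1112, 0, 0]) staircase();
translate([13, 2, 421]) stool_2();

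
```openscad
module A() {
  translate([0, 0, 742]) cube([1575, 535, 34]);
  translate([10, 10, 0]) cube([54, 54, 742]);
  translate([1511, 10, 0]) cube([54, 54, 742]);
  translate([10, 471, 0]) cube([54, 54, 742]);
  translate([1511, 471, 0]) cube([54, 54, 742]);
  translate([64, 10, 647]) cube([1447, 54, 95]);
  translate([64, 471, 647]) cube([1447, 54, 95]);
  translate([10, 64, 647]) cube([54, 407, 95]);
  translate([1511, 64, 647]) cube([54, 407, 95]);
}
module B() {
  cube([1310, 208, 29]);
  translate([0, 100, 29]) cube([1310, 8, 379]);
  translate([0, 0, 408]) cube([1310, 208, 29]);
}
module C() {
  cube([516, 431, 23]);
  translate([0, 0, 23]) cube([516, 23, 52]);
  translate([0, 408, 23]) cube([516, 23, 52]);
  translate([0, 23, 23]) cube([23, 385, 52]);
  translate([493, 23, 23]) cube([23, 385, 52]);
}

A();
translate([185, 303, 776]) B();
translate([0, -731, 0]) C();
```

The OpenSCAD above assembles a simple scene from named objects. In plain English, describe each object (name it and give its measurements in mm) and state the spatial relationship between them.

A is a table: top 1575 mm (x) × 535 mm (y), 34 mm thick, upper face at z = 776 mm, on four 54×54 mm square legs, each inset 10 mm from the nearest pair of top edges, running from z = 0 to the bottom of the top. Four apron rails, 54 mm thick and 95 mm tall, run between adjacent legs with their top edges flush with the underside of the top and their outer faces flush with the legs' outer faces.

B is an I-beam lying along x, 1310 mm long. Overall section height 437 mm. Two flanges 208 mm wide (y) and 29 mm thick, one on the floor and one at the top; a web 8 mm thick runs between them, centred on the flange width.

C is an open storage box with external size 516×431×75 mm and wall thickness 23 mm (the base is also 23 mm thick). The base covers the whole footprint; the four walls stand on the base, with the y-facing walls full-width and the x-facing walls fitting between their inner faces.

The I-beam is on top of the table. The open box is on the floor beside the table on its −y side.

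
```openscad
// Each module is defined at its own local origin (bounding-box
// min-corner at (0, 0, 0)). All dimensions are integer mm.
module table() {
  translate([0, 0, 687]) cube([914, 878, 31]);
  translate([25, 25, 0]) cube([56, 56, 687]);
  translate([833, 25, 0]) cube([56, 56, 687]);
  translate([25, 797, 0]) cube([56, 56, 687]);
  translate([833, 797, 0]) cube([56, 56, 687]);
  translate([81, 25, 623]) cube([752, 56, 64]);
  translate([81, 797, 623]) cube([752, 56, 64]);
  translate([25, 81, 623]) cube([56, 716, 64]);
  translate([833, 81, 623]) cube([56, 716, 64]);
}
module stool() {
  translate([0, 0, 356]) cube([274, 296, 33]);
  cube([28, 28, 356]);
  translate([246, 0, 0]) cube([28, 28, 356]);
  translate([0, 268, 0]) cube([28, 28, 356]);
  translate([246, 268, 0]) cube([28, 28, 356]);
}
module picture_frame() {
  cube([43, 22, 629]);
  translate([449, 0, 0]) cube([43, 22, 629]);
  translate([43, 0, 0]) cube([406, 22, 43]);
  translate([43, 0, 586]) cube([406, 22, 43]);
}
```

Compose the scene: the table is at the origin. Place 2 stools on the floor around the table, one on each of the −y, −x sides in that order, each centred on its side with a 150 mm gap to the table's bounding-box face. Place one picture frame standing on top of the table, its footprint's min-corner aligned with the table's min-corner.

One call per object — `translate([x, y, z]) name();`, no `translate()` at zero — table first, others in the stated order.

table();
translate([320, -446, 0]) stool();
translate([-424, 291, 0]) stool();
translate([0, 0, 718]) picture_frame();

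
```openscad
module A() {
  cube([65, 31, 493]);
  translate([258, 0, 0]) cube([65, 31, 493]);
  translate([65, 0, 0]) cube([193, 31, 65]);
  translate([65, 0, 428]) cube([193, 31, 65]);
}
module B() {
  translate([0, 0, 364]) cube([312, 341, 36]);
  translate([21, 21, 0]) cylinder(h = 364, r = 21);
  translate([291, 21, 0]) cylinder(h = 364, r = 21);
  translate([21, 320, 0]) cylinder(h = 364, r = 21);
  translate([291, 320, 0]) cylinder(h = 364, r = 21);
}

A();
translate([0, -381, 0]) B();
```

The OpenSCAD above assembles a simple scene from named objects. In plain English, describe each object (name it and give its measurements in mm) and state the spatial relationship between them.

A is a rectangular picture frame lying in the x–z plane (depth along y). The opening is 193 mm wide (x) by 363 mm tall (z), surrounded by a border 65 mm wide on all four sides. The frame is 31 mm deep and is made of two full-height vertical stiles with two horizontal rails fitted between them.

B is a four-legged stool. The seat is 312×341 mm, 36 mm thick, top at z = 400 mm. It stands on four round legs, each 42 mm in diameter, from z = 0 to the seat underside, each leg's axis is inset half a diameter from the nearest pair of seat edges (so the leg's bounding box is flush with the corner).

The stool is on the floor beside the picture frame on its −y side.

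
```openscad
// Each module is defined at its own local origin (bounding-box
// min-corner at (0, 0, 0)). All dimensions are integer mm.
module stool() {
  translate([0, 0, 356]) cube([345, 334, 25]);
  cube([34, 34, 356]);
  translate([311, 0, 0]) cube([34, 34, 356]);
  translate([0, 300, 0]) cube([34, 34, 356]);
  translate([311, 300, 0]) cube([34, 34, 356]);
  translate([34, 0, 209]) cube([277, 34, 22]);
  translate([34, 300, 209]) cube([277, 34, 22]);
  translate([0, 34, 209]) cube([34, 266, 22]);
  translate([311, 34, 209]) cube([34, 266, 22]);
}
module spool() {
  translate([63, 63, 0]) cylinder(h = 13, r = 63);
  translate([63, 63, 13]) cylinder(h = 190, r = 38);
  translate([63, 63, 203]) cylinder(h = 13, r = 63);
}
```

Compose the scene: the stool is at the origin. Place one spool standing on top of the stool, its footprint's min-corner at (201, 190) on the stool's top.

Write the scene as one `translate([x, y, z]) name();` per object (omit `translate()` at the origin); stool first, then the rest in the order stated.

stool();
translate([201, 190, 381]) spool();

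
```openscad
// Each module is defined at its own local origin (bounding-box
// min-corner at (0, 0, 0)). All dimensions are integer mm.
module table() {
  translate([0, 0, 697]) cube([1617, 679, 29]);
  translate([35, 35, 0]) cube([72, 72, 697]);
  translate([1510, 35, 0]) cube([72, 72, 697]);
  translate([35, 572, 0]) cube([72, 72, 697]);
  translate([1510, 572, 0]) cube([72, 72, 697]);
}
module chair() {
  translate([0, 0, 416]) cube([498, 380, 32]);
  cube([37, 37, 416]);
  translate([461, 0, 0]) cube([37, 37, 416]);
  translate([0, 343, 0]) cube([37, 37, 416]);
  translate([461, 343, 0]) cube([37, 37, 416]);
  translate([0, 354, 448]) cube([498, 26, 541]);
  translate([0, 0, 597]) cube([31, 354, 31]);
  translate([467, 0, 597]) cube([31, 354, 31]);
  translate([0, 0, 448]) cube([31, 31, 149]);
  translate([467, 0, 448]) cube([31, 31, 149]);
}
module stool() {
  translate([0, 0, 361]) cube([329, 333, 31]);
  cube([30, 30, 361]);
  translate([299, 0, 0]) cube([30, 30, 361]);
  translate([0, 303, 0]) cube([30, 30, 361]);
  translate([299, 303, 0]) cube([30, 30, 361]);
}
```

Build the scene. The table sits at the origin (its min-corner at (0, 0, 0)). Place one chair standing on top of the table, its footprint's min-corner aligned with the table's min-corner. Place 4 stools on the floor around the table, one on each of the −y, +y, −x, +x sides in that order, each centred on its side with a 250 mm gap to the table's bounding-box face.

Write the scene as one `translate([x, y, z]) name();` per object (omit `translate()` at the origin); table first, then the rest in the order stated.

table();
translate([0, 0, 726]) chair();
translate([644, -583, 0]) stool();
translate([644, 929, 0]) stool();
translate([-579, 173, 0]) stool();
translate([1867, 173, 0]) stool();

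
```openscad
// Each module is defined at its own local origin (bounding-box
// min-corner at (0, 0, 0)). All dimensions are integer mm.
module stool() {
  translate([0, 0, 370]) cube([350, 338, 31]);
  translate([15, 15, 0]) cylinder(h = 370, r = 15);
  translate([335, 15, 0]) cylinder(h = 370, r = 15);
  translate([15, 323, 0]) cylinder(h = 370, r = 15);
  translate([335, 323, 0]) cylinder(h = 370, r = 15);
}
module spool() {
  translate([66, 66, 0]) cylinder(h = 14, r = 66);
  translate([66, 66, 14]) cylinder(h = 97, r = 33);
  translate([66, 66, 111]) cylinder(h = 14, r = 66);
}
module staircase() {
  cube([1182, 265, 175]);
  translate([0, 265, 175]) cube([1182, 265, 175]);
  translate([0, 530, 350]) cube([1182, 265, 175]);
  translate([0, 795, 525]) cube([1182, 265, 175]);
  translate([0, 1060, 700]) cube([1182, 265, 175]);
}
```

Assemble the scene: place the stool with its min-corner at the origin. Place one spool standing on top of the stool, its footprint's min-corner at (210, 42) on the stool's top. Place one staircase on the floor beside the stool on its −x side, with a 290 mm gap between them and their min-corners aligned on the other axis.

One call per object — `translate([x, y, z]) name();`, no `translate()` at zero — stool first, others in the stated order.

stool();
translate([210, 42, 401]) spool();
translate([-1472, 0, 0]) staircase();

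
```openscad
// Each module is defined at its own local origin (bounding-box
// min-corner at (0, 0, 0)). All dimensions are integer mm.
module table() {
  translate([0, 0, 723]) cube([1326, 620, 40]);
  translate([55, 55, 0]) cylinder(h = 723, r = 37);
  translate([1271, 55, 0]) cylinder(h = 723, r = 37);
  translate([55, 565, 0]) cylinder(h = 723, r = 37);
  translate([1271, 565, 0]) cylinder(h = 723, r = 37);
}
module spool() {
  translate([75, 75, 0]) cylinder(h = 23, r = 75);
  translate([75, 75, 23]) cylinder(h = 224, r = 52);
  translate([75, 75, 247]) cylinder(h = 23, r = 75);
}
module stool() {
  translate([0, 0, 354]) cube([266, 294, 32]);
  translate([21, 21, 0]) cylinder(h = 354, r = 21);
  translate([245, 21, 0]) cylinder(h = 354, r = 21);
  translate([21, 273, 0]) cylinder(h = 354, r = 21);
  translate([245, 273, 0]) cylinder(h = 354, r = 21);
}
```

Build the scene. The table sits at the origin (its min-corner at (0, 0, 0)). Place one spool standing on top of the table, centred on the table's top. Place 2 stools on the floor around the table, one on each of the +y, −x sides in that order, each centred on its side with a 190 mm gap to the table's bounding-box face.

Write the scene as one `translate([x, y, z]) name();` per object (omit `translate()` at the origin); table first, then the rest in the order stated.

table();
translate([588, 235, 763]) spool();
translate([530, 810, 0]) stool();
translate([-456, 163, 0]) stool();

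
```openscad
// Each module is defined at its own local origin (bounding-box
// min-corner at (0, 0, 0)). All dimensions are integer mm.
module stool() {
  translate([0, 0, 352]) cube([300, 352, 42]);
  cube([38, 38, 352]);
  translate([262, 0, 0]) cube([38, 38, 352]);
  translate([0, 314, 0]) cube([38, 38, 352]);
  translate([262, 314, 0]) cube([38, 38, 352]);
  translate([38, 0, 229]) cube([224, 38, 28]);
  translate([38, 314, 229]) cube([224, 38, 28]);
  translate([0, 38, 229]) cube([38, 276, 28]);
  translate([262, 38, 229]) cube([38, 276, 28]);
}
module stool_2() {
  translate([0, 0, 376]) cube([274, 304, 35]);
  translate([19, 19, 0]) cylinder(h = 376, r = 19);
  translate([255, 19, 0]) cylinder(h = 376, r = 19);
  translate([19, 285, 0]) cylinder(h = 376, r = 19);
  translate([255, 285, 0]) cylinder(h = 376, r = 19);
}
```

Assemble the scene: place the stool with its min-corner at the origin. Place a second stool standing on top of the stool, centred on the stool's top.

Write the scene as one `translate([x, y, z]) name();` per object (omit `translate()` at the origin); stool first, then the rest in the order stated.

stool();
translate([13, 24, 394]) stool_2();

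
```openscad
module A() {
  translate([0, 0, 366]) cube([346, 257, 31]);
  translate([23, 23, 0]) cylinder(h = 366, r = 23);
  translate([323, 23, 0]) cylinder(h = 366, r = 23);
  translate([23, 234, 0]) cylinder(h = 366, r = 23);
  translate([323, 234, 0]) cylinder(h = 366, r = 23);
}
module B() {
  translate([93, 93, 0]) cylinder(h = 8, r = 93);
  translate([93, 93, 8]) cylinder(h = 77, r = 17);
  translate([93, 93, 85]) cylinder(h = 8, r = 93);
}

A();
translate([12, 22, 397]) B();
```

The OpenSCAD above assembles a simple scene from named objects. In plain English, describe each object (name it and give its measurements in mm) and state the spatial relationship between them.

A is a four-legged stool. The seat is a 346×257×31 mm slab whose top surface is at z = 397 mm; four round legs, each 46 mm in diameter, run from the floor (z = 0) to the underside of the seat, each leg's axis is inset half a diameter from the nearest pair of seat edges (so the leg's bounding box is flush with the corner).

B is a spool: two coaxial disc flanges of radius 93 mm and thickness 8 mm, joined by a core cylinder of radius 17 mm and height 77 mm. The lower flange rests on z = 0 and the three cylinders share a vertical axis.

The spool is on top of the stool.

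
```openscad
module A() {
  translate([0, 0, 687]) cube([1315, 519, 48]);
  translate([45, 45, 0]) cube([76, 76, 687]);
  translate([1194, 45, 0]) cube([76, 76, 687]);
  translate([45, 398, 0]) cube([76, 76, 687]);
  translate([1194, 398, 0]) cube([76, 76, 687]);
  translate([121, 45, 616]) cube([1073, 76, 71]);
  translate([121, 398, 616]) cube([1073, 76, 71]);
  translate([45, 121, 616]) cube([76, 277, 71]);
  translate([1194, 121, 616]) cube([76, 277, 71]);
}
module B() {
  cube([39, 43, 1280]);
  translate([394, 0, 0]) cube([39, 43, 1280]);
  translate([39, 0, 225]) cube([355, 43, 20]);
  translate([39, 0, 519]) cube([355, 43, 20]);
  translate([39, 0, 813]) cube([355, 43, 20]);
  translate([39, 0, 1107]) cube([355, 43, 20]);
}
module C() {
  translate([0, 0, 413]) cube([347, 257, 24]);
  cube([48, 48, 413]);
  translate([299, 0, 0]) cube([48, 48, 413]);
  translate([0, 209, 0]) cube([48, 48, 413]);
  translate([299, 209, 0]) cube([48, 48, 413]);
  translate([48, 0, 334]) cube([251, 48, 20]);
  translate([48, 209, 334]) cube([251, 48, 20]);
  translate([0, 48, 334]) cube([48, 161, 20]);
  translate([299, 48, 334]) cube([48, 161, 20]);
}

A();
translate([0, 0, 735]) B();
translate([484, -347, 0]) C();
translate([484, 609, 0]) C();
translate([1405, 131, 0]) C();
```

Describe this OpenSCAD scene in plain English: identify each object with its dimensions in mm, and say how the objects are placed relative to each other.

A is a table: top 1315 mm (x) × 519 mm (y), 48 mm thick, upper face at z = 735 mm, on four 76×76 mm square legs, each inset 45 mm from the nearest pair of top edges, running from z = 0 to the bottom of the top. Four apron rails, 76 mm thick and 71 mm tall, run between adjacent legs with their top edges flush with the underside of the top and their outer faces flush with the legs' outer faces.

B is a straight ladder. Two 39×43 mm vertical rails, 1280 mm tall, stand 433 mm apart (outside-to-outside) with their front faces coplanar on the −y side. 4 rungs, each 43 mm deep and 20 mm tall, span between the inner faces of the rails, front faces flush with the rails. The lowest rung's underside is at z = 225 mm and rungs are spaced 294 mm apart (underside to underside).

C is a simple wooden stool: a rectangular seat 347 mm (x) by 257 mm (y), 24 mm thick, top face at z = 437 mm, on four square legs, each 48×48 mm in cross-section. The legs rest on z = 0, each flush with a corner of the seat. Four stretchers, 48 mm wide and 20 mm tall, connect adjacent legs with their undersides at z = 334 mm, each running between the inner faces of the legs it joins and aligned with the legs' outer faces on the other axis.

The ladder is on top of the table. Three stools sit around the table at the −y, +y, +x sides.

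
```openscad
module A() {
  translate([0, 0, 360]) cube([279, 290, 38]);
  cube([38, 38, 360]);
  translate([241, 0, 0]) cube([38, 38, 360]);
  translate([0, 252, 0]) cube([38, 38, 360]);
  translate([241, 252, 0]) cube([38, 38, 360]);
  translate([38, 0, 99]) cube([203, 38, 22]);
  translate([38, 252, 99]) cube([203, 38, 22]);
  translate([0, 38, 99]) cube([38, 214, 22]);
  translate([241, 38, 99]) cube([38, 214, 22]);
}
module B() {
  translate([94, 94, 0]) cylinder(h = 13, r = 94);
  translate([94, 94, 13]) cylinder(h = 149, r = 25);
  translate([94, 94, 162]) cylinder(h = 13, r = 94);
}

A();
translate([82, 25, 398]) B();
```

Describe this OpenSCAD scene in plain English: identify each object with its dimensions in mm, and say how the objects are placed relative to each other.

A is a simple wooden stool: a rectangular seat 279 mm (x) by 290 mm (y), 38 mm thick, top face at z = 398 mm, on four square legs, each 38×38 mm in cross-section. The legs rest on z = 0, each flush with a corner of the seat. Four stretchers, 38 mm wide and 22 mm tall, connect adjacent legs with their undersides at z = 99 mm, each running between the inner faces of the legs it joins and aligned with the legs' outer faces on the other axis.

B is a spool: two coaxial disc flanges of radius 94 mm and thickness 13 mm, joined by a core cylinder of radius 25 mm and height 149 mm. The lower flange rests on z = 0 and the three cylinders share a vertical axis.

The spool is on top of the stool.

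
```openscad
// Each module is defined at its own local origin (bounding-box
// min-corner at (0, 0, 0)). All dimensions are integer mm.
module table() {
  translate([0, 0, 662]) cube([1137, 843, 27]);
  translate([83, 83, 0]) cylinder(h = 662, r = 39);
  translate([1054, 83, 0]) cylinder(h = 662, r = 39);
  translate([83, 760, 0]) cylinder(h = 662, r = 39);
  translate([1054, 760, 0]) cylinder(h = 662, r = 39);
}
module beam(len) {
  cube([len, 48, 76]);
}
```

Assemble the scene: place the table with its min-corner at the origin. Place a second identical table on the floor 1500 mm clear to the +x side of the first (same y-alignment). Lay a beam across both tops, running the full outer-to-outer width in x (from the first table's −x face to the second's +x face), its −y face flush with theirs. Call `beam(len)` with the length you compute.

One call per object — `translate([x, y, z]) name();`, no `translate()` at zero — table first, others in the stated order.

table();
translate([2637, 0, 0]) table();
translate([0, 0, 689]) beam(3774);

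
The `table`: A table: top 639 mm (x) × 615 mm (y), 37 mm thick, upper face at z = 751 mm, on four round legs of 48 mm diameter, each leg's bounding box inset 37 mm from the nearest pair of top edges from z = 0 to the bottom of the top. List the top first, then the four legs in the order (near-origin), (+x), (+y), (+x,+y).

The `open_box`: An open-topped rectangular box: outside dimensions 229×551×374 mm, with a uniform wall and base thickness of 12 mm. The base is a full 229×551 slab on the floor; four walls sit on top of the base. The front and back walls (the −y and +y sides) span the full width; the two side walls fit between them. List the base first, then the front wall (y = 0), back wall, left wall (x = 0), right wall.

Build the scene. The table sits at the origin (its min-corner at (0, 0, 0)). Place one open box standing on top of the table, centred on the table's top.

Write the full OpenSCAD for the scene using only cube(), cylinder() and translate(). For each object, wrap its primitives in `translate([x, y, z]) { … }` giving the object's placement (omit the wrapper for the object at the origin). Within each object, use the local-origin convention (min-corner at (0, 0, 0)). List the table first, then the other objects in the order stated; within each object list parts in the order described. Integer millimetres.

translate([0, 0, 714]) cube([639, 615, 37]);
translate([61, 61, 0]) cylinder(h = 714, r = 24);
translate([578, 61, 0]) cylinder(h = 714, r = 24);
translate([61, 554, 0]) cylinder(h = 714, r = 24);
translate([578, 554, 0]) cylinder(h = 714, r = 24);
translate([205, 32, 751]) {
  cube([229, 551, 12]);
  translate([0, 0, 12]) cube([229, 12, 362]);
  translate([0, 539, 12]) cube([229, 12, 362]);
  translate([0, 12, 12]) cube([12, 527, 362]);
  translate([217, 12, 12]) cube([12, 527, 362]);
}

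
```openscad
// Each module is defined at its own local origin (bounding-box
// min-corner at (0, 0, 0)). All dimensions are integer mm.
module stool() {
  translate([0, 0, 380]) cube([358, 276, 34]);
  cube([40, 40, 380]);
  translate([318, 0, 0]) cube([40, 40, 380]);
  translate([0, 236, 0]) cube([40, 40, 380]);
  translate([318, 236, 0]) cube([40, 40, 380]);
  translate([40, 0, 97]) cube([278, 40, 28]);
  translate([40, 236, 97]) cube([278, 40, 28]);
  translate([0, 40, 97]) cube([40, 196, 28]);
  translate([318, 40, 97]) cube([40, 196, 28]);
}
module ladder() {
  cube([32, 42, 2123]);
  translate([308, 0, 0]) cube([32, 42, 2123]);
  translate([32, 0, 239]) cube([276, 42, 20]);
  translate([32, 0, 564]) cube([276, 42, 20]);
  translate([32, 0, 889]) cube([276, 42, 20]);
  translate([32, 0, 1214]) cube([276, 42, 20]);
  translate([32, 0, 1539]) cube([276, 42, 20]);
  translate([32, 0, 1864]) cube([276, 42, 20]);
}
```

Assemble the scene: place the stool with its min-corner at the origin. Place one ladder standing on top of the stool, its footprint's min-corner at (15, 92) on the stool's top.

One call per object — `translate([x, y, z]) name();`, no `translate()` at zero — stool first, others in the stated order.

stool();
translate([15, 92, 414]) ladder();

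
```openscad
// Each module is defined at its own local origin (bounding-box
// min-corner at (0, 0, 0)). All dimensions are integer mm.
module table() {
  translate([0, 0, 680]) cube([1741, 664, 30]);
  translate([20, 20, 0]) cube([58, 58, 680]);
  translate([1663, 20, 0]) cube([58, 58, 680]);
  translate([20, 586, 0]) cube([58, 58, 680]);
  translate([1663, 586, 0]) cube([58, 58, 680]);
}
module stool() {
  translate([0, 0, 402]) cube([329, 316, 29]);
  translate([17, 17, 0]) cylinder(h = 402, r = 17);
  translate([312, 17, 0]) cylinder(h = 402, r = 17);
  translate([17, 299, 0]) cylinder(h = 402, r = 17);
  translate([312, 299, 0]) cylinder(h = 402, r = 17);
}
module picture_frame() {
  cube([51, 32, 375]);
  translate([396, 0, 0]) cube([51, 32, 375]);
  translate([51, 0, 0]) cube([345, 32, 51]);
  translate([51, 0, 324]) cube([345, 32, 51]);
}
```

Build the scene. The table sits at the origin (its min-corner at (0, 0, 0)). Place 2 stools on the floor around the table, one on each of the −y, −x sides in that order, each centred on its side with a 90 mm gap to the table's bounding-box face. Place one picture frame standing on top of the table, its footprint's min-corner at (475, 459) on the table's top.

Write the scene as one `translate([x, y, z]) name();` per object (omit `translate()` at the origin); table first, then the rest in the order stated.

table();
translate([706, -406, 0]) stool();
translate([-419, 174, 0]) stool();
translate([475, 459, 710]) picture_frame();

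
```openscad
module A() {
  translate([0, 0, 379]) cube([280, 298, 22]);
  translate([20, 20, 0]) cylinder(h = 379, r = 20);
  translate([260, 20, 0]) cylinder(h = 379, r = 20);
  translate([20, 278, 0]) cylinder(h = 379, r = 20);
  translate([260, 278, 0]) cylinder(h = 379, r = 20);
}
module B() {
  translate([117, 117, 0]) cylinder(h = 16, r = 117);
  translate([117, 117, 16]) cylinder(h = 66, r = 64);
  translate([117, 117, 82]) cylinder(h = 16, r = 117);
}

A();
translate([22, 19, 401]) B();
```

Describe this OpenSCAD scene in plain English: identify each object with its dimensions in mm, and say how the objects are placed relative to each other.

A is a four-legged stool. The seat is a 280×298×22 mm slab whose top surface is at z = 401 mm; four round legs, each 40 mm in diameter, run from the floor (z = 0) to the underside of the seat, each leg's axis is inset half a diameter from the nearest pair of seat edges (so the leg's bounding box is flush with the corner).

B is a spool: two coaxial disc flanges of radius 117 mm and thickness 16 mm, joined by a core cylinder of radius 64 mm and height 66 mm. The lower flange rests on z = 0 and the three cylinders share a vertical axis.

The spool is on top of the stool.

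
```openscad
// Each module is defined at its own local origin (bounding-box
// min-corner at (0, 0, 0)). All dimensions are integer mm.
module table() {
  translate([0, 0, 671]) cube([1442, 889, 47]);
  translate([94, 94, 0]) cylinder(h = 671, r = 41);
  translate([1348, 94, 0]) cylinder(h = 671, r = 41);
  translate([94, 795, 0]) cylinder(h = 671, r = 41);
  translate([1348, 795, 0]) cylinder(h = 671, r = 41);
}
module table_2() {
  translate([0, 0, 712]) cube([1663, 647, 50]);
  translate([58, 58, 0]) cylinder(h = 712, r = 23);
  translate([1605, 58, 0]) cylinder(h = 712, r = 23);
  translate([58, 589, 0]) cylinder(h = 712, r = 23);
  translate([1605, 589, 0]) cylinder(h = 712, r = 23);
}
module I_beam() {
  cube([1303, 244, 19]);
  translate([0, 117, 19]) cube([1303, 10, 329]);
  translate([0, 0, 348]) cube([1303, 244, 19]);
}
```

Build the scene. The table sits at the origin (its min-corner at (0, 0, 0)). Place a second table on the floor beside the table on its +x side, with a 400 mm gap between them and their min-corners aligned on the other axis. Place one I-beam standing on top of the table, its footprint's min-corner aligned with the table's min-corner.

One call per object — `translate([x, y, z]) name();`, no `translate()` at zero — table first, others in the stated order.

table();
translate([1842, 0, 0]) table_2();
translate([0, 0, 718]) I_beam();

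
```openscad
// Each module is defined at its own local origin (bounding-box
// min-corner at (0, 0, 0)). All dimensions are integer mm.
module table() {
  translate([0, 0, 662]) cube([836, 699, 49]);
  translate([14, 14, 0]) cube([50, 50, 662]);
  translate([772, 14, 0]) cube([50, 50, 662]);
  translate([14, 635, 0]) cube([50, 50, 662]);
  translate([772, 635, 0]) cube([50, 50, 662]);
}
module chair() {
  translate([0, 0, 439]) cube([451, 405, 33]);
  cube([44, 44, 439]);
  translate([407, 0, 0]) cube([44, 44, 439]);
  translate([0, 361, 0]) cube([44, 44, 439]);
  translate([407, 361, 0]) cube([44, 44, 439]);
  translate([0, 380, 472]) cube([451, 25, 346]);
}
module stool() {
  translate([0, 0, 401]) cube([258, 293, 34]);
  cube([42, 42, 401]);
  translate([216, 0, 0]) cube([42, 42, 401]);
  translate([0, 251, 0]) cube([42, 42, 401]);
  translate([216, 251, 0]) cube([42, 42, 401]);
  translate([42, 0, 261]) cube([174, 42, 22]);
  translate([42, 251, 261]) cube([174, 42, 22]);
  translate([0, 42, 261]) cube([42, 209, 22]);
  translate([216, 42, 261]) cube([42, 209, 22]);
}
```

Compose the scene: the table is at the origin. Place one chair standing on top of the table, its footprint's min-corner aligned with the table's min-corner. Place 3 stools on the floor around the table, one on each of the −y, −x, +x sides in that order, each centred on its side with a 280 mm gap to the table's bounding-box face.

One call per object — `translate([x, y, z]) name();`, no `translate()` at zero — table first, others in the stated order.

table();
translate([0, 0, 711]) chair();
translate([289, -573, 0]) stool();
translate([-538, 203, 0]) stool();
translate([1116, 203, 0]) stool();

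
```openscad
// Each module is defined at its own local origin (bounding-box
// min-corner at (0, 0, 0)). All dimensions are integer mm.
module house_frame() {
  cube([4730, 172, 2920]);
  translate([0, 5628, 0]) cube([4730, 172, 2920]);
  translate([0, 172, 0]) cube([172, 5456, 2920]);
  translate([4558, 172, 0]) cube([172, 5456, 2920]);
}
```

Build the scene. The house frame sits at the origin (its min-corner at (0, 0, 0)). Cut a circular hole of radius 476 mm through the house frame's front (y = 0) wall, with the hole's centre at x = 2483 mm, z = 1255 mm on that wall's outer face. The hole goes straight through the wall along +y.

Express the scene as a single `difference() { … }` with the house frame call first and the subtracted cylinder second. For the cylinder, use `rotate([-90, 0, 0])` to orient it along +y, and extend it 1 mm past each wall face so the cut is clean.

difference() {
  house_frame();
  translate([2483, -1, 1255]) rotate([-90, 0, 0]) cylinder(h = 174, r = 476);
}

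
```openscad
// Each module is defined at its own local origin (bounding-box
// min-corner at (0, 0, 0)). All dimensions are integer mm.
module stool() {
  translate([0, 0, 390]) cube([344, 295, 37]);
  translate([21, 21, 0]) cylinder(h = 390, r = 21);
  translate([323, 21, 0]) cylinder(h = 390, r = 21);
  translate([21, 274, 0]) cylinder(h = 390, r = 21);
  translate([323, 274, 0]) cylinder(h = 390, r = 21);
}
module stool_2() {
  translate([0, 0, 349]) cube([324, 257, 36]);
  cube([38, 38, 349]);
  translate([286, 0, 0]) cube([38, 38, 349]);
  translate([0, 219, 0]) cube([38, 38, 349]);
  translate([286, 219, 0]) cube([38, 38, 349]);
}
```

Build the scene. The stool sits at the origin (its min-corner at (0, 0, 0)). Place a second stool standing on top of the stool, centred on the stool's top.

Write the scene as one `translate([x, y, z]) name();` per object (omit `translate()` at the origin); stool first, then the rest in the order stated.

stool();
translate([10, 19, 427]) stool_2();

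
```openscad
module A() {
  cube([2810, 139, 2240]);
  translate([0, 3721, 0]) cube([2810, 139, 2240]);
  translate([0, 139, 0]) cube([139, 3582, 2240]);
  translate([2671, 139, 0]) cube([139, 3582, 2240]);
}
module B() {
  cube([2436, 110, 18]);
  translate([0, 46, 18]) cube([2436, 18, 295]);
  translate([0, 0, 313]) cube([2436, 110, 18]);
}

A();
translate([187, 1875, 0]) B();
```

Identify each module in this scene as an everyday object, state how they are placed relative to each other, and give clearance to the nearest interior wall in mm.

A is a house frame. B is an I-beam. The I-beam sits inside the house frame, centred. The clearance to the nearest interior wall is 48 mm.

Clearances: x = 48, y = 1736; minimum 48 mm.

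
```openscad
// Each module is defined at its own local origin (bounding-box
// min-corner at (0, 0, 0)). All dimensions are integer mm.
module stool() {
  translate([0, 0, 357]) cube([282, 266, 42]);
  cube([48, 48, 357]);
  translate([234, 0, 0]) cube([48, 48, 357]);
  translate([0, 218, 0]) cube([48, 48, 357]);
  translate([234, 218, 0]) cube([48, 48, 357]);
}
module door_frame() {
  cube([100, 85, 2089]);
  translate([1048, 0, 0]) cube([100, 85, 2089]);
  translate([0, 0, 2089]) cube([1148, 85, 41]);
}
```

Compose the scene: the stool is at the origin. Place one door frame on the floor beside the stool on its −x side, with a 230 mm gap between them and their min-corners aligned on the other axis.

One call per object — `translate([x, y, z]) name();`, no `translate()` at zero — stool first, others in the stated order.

stool();
translate([-1378, 0, 0]) door_frame();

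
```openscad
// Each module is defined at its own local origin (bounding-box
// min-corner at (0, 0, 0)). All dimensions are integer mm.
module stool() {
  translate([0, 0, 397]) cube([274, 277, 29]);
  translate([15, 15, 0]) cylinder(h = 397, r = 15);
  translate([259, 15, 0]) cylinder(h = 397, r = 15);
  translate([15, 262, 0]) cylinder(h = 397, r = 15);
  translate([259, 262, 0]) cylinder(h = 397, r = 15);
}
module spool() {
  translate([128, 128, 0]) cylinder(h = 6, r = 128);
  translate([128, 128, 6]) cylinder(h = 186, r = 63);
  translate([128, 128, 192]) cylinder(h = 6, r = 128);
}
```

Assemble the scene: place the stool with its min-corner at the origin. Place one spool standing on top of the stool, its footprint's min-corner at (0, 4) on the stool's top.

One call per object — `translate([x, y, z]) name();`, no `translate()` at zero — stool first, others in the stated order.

stool();
translate([0, 4, 426]) spool();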